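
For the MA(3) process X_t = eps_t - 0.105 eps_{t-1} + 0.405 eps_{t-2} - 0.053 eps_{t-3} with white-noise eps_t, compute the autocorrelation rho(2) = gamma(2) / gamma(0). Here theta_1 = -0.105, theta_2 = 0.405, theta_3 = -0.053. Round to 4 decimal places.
\rho(2) = 0.3486

For an MA(q) process with theta_0 = 1, the autocovariance is
  gamma(k) = sigma^2 * sum_{i=0..q-k} theta_i * theta_{i+k},
and rho(k) = gamma(k) / gamma(0). Sigma^2 cancels.
  numerator   = (1)*(0.405) + (-0.105)*(-0.053) = 0.410565.
  denominator = (1)^2 + (-0.105)^2 + (0.405)^2 + (-0.053)^2 = 1.177859.
  rho(2) = 0.410565 / 1.177859 = 0.3486.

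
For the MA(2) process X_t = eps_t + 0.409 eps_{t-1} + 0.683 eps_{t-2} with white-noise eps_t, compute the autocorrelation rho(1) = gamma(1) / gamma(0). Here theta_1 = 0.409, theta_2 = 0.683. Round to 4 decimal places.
\rho(1) = 0.4213

For an MA(q) process with theta_0 = 1, the autocovariance is
  gamma(k) = sigma^2 * sum_{i=0..q-k} theta_i * theta_{i+k},
and rho(k) = gamma(k) / gamma(0). Sigma^2 cancels.
  numerator   = (1)*(0.409) + (0.409)*(0.683) = 0.688347.
  denominator = (1)^2 + (0.409)^2 + (0.683)^2 = 1.63377.
  rho(1) = 0.688347 / 1.63377 = 0.4213.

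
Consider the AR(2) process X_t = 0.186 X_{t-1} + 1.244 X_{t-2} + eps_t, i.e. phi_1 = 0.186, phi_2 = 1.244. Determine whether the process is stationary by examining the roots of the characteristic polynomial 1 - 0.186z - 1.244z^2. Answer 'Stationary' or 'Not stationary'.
\text{Not stationary}

The AR(p) characteristic polynomial is P(z) = 1 - 0.186z - 1.244z^2.
Stationarity requires all roots to lie outside the unit circle, i.e. |z| > 1 for every root.
Set 1 + (-0.186) z + (-1.244) z^2 = 0, i.e. a z^2 + b z + c = 0 with a = -1.244, b = -0.186, c = 1.
Discriminant D = b^2 - 4ac = (-0.186)^2 - 4*(-1.244)*1 = 0.034596 - (-4.976) = 5.010596.
D >= 0, so the roots are real: z = (-b +/- sqrt(D)) / (2a) = (0.186 +/- 2.238436) / (-2.488).
  z_1 = (0.186 + 2.238436) / (-2.488) = -0.9745,   |z_1| = 0.9745.
  z_2 = (0.186 - 2.238436) / (-2.488) = 0.8249,   |z_2| = 0.8249.
Moduli of all roots: 0.9745, 0.8249.
All moduli strictly greater than 1? No.
Verdict: Not stationary.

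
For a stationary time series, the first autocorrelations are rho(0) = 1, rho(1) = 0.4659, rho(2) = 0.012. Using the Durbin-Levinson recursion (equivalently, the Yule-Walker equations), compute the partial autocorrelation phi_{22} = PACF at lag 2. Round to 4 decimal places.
\phi_{22} = -0.2619

The PACF at lag k is phi_{kk}, the last component of the solution
to the Yule-Walker system G_k phi = r_k where
  (G_k)_{ij} = rho(|i - j|), (r_k)_i = rho(i), i,j = 1..k.
Equivalently, Durbin-Levinson gives phi_{kk} iteratively:
  phi_{11} = rho(1)
  phi_{kk} = [rho(k) - sum_{j=1..k-1} phi_{k-1,j} rho(k-j)]
            / [1 - sum_{j=1..k-1} phi_{k-1,j} rho(j)],
  phi_{k,j} = phi_{k-1,j} - phi_{kk} phi_{k-1,k-j},  j = 1..k-1.
Step k = 1:
  phi_11 = rho(1) = 0.4659.
Step k = 2:
  phi_22 = [rho(2) - phi_11 rho(1)] / [1 - phi_11 rho(1)] = [0.012 - (0.4659)(0.4659)] / [1 - (0.4659)(0.4659)]
         = -0.20506281 / 0.78293719 = -0.2619.
Therefore phi_{22} = -0.2619.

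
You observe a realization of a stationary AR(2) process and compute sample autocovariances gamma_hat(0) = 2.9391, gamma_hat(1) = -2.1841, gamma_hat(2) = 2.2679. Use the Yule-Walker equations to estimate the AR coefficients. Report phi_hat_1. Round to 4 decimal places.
\hat\phi_{1} = -0.3790

The Yule-Walker equations for an AR(p) process read, in matrix form,
  Gamma_p phi = r_p,   with   (Gamma_p)_{ij} = gamma(|i - j|),
                       (r_p)_i = gamma(i),   i,j = 1..p.
Substitute the sample gammas (Toeplitz matrix and right-hand side of size 2):
  Gamma_p = [[2.9391, -2.1841], [-2.1841, 2.9391]]
  r_p     = [-2.1841, 2.2679]
Written out:
  2.9391 phi_1 - 2.1841 phi_2 = -2.1841
  -2.1841 phi_1 + 2.9391 phi_2 = 2.2679
Solve by Cramer's rule:
  det = gamma(0)^2 - gamma(1)^2 = (2.9391)^2 - (-2.1841)^2 = 8.63830881 - 4.77029281 = 3.868016
  phi_hat_1 = [gamma(1) gamma(0) - gamma(1) gamma(2)] / det = [(-2.1841)(2.9391) - (-2.1841)(2.2679)] / 3.868016 = -1.46596792 / 3.868016 = -0.379
  phi_hat_2 = [gamma(0) gamma(2) - gamma(1)^2] / det = [(2.9391)(2.2679) - (-2.1841)^2] / 3.868016 = 1.89529208 / 3.868016 = 0.49
So phi_hat = [-0.3790, 0.4900].
Therefore phi_hat_1 = -0.3790.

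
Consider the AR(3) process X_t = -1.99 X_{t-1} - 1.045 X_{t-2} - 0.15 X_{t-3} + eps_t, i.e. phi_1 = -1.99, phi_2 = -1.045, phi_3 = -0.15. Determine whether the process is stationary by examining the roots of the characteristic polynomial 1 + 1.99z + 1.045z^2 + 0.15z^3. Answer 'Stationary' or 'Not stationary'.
\text{Not stationary}

The AR(p) characteristic polynomial is P(z) = 1 + 1.99z + 1.045z^2 + 0.15z^3.
Stationarity requires all roots to lie outside the unit circle, i.e. |z| > 1 for every root.
Degree 3: look for a simple real root z0 first, then factor out (1 - z/z0) and solve the remaining quadratic.
Testing z0 = -0.8: P(-0.8) = 1 + (1.99)(-0.8) + (1.045)(-0.8)^2 + (0.15)(-0.8)^3
  = 1 + (-1.592) + (0.6688) + (-0.0768) = 0.  So z_0 = -0.8 is a root, |z_0| = 0.8.
Divide out the factor (1 + 1.25 z) = (1 - z/z0) (since 1/z0 = -1.25):
  P(z) = (1 + 1.25 z)(1 + (0.74) z + (0.12) z^2)
  [check: z-coef 0.74 - (-1.25) = 1.99; z^2-coef 0.12 - (-1.25)(0.74) = 1.045; z^3-coef -(-1.25)(0.12) = 0.15.]
Remaining roots from the quadratic factor 1 + (0.74) z + (0.12) z^2:
  Set 1 + (0.74) z + (0.12) z^2 = 0, i.e. a z^2 + b z + c = 0 with a = 0.12, b = 0.74, c = 1.
  Discriminant D = b^2 - 4ac = (0.74)^2 - 4*(0.12)*1 = 0.5476 - (0.48) = 0.0676.
  D >= 0, so the roots are real: z = (-b +/- sqrt(D)) / (2a) = (-0.74 +/- 0.26) / (0.24).
    z_1 = (-0.74 + 0.26) / (0.24) = -2,   |z_1| = 2.
    z_2 = (-0.74 - 0.26) / (0.24) = -4.1667,   |z_2| = 4.1667.
Moduli of all roots: 0.8000, 2.0000, 4.1667.
All moduli strictly greater than 1? No.
Verdict: Not stationary.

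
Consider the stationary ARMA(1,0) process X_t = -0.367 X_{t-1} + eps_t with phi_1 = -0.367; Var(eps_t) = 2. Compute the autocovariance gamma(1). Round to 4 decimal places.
\gamma(1) = -0.8482

Multiply the model equation by X_{t-k} and take expectations. With theta_0 = psi_0 = 1 and psi_j the MA(infinity) weights, this gives
  gamma(k) - sum_i phi_i gamma(k-i) = c_k,
  c_k = sigma^2 * sum_{j=k..q} theta_j psi_{j-k}   (c_k = 0 for k > q),
using gamma(-m) = gamma(m).
Pure AR (q = 0): c_0 = sigma^2 = 2, c_k = 0 for k >= 1.
Equations for k = 0 and k = 1 (AR order 1):
  gamma(0) = phi_1 gamma(1) + c_0
  gamma(1) = phi_1 gamma(0) + c_1
Substituting the second into the first: gamma(0) (1 - phi_1^2) = c_0 + phi_1 c_1, so
  gamma(0) = c_0 / (1 - phi_1^2) = 2 / (1 - (-0.367)^2) = 2 / 0.865311 = 2.311308.
  gamma(1) = phi_1 gamma(0) = (-0.367)(2.311308) = -0.84825.
Therefore gamma(1) = -0.8482 (to 4 decimal places).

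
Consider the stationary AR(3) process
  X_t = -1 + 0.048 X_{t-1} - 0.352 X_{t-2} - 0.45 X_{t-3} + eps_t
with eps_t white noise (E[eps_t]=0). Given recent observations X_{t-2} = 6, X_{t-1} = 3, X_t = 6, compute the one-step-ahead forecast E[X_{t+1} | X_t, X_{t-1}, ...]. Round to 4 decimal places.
E[X_{t+1} \mid \mathcal F_t] = -4.4680

For an AR(p) model X_t = c + sum_i phi_i X_{t-i} + eps_t, the
one-step-ahead conditional mean is
  E[X_{t+1} | X_t, ...] = c + sum_i phi_i X_{t+1-i}.
Substitute known values:
  E[X_{t+1} | ...] = -1 + (0.048) * (6) + (-0.352) * (3) + (-0.45) * (6)
                   = -4.4680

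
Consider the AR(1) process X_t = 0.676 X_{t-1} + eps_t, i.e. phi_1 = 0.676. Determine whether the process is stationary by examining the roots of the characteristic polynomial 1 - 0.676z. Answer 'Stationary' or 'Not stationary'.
\text{Stationary}

The AR(p) characteristic polynomial is P(z) = 1 - 0.676z.
Stationarity requires all roots to lie outside the unit circle, i.e. |z| > 1 for every root.
This is linear in z: 1 + (-0.676) z = 0  =>  z = -1/(-0.676) = 1.47929,  |z| = 1.47929.
Moduli of all roots: 1.4793.
All moduli strictly greater than 1? Yes.
Verdict: Stationary.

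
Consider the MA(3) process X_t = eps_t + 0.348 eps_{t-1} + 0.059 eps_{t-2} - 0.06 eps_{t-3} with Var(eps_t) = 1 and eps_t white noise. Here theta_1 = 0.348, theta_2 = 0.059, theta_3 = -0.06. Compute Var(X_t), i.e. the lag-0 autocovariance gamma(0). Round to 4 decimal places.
\gamma(0) = 1.1282

For an MA(q) process X_t = eps_t + sum_i theta_i eps_{t-i} with
Var(eps_t) = sigma^2, the variance is
  gamma(0) = sigma^2 * (1 + sum_i theta_i^2).
  sum_i theta_i^2 = (0.348)^2 + (0.059)^2 + (-0.06)^2 = 0.121104 + 0.003481 + 0.0036 = 0.128185.
  gamma(0) = 1 * (1 + 0.128185) = 1 * 1.128185 = 1.128185, which rounds to 1.1282.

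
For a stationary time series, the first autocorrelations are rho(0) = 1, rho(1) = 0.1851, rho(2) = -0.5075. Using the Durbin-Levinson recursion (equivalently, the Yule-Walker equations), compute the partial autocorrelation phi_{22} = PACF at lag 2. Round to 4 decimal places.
\phi_{22} = -0.5610

The PACF at lag k is phi_{kk}, the last component of the solution
to the Yule-Walker system G_k phi = r_k where
  (G_k)_{ij} = rho(|i - j|), (r_k)_i = rho(i), i,j = 1..k.
Equivalently, Durbin-Levinson gives phi_{kk} iteratively:
  phi_{11} = rho(1)
  phi_{kk} = [rho(k) - sum_{j=1..k-1} phi_{k-1,j} rho(k-j)]
            / [1 - sum_{j=1..k-1} phi_{k-1,j} rho(j)],
  phi_{k,j} = phi_{k-1,j} - phi_{kk} phi_{k-1,k-j},  j = 1..k-1.
Step k = 1:
  phi_11 = rho(1) = 0.1851.
Step k = 2:
  phi_22 = [rho(2) - phi_11 rho(1)] / [1 - phi_11 rho(1)] = [-0.5075 - (0.1851)(0.1851)] / [1 - (0.1851)(0.1851)]
         = -0.54176201 / 0.96573799 = -0.561.
Therefore phi_{22} = -0.5610.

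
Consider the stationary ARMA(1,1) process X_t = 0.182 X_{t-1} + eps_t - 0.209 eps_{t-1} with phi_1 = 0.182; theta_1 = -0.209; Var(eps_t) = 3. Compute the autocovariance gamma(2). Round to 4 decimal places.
\gamma(2) = -0.0147

Multiply the model equation by X_{t-k} and take expectations. With theta_0 = psi_0 = 1 and psi_j the MA(infinity) weights, this gives
  gamma(k) - sum_i phi_i gamma(k-i) = c_k,
  c_k = sigma^2 * sum_{j=k..q} theta_j psi_{j-k}   (c_k = 0 for k > q),
using gamma(-m) = gamma(m).
psi-weights needed (psi_j = theta_j + sum_i phi_i psi_{j-i}):
  psi_1 = theta_1 + phi_1 = -0.209 + (0.182) = -0.027
Right-hand sides:
  c_0 = sigma^2 (1 + theta_1 psi_1) = 3 * (1 + (-0.209)(-0.027)) = 3 * 1.005643 = 3.016929
  c_1 = sigma^2 theta_1 = 3 * (-0.209) = -0.627
  c_2 = 0
Equations for k = 0 and k = 1 (AR order 1):
  gamma(0) = phi_1 gamma(1) + c_0
  gamma(1) = phi_1 gamma(0) + c_1
Substituting the second into the first: gamma(0) (1 - phi_1^2) = c_0 + phi_1 c_1, so
  gamma(0) = (c_0 + phi_1 c_1) / (1 - phi_1^2) = (3.016929 + (0.182)(-0.627)) / (1 - (0.182)^2) = 2.902815 / 0.966876 = 3.002262.
  gamma(1) = phi_1 gamma(0) + c_1 = (0.182)(3.002262) + (-0.627) = -0.080588.
For k = 2 (> q): gamma(2) = phi_1 gamma(1) = (0.182)(-0.080588) = -0.014667.
Therefore gamma(2) = -0.0147 (to 4 decimal places).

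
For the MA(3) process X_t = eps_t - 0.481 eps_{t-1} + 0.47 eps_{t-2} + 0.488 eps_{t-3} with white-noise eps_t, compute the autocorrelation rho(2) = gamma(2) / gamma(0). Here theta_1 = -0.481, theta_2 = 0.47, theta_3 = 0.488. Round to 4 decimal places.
\rho(2) = 0.1392

For an MA(q) process with theta_0 = 1, the autocovariance is
  gamma(k) = sigma^2 * sum_{i=0..q-k} theta_i * theta_{i+k},
and rho(k) = gamma(k) / gamma(0). Sigma^2 cancels.
  numerator   = (1)*(0.47) + (-0.481)*(0.488) = 0.235272.
  denominator = (1)^2 + (-0.481)^2 + (0.47)^2 + (0.488)^2 = 1.690405.
  rho(2) = 0.235272 / 1.690405 = 0.1392.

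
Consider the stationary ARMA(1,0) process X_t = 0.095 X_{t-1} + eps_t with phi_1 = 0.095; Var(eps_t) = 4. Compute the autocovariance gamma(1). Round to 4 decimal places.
\gamma(1) = 0.3835

Multiply the model equation by X_{t-k} and take expectations. With theta_0 = psi_0 = 1 and psi_j the MA(infinity) weights, this gives
  gamma(k) - sum_i phi_i gamma(k-i) = c_k,
  c_k = sigma^2 * sum_{j=k..q} theta_j psi_{j-k}   (c_k = 0 for k > q),
using gamma(-m) = gamma(m).
Pure AR (q = 0): c_0 = sigma^2 = 4, c_k = 0 for k >= 1.
Equations for k = 0 and k = 1 (AR order 1):
  gamma(0) = phi_1 gamma(1) + c_0
  gamma(1) = phi_1 gamma(0) + c_1
Substituting the second into the first: gamma(0) (1 - phi_1^2) = c_0 + phi_1 c_1, so
  gamma(0) = c_0 / (1 - phi_1^2) = 4 / (1 - (0.095)^2) = 4 / 0.990975 = 4.036429.
  gamma(1) = phi_1 gamma(0) = (0.095)(4.036429) = 0.383461.
Therefore gamma(1) = 0.3835 (to 4 decimal places).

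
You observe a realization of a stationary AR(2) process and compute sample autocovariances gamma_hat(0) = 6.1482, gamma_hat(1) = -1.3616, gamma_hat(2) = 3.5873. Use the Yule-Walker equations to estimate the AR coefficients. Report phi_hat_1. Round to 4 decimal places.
\hat\phi_{1} = -0.0970

The Yule-Walker equations for an AR(p) process read, in matrix form,
  Gamma_p phi = r_p,   with   (Gamma_p)_{ij} = gamma(|i - j|),
                       (r_p)_i = gamma(i),   i,j = 1..p.
Substitute the sample gammas (Toeplitz matrix and right-hand side of size 2):
  Gamma_p = [[6.1482, -1.3616], [-1.3616, 6.1482]]
  r_p     = [-1.3616, 3.5873]
Written out:
  6.1482 phi_1 - 1.3616 phi_2 = -1.3616
  -1.3616 phi_1 + 6.1482 phi_2 = 3.5873
Solve by Cramer's rule:
  det = gamma(0)^2 - gamma(1)^2 = (6.1482)^2 - (-1.3616)^2 = 37.80036324 - 1.85395456 = 35.94640868
  phi_hat_1 = [gamma(1) gamma(0) - gamma(1) gamma(2)] / det = [(-1.3616)(6.1482) - (-1.3616)(3.5873)] / 35.94640868 = -3.48692144 / 35.94640868 = -0.097
  phi_hat_2 = [gamma(0) gamma(2) - gamma(1)^2] / det = [(6.1482)(3.5873) - (-1.3616)^2] / 35.94640868 = 20.2014833 / 35.94640868 = 0.562
So phi_hat = [-0.0970, 0.5620].
Therefore phi_hat_1 = -0.0970.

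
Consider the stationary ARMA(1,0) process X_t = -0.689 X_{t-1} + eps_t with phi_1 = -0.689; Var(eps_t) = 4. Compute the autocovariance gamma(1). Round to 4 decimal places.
\gamma(1) = -5.2467

Multiply the model equation by X_{t-k} and take expectations. With theta_0 = psi_0 = 1 and psi_j the MA(infinity) weights, this gives
  gamma(k) - sum_i phi_i gamma(k-i) = c_k,
  c_k = sigma^2 * sum_{j=k..q} theta_j psi_{j-k}   (c_k = 0 for k > q),
using gamma(-m) = gamma(m).
Pure AR (q = 0): c_0 = sigma^2 = 4, c_k = 0 for k >= 1.
Equations for k = 0 and k = 1 (AR order 1):
  gamma(0) = phi_1 gamma(1) + c_0
  gamma(1) = phi_1 gamma(0) + c_1
Substituting the second into the first: gamma(0) (1 - phi_1^2) = c_0 + phi_1 c_1, so
  gamma(0) = c_0 / (1 - phi_1^2) = 4 / (1 - (-0.689)^2) = 4 / 0.525279 = 7.615001.
  gamma(1) = phi_1 gamma(0) = (-0.689)(7.615001) = -5.246736.
Therefore gamma(1) = -5.2467 (to 4 decimal places).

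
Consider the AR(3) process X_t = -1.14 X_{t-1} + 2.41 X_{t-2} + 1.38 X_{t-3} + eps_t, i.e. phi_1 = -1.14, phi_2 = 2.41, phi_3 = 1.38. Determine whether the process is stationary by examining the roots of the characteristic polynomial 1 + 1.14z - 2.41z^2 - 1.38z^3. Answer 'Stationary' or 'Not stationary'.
\text{Not stationary}

The AR(p) characteristic polynomial is P(z) = 1 + 1.14z - 2.41z^2 - 1.38z^3.
Stationarity requires all roots to lie outside the unit circle, i.e. |z| > 1 for every root.
Degree 3: look for a simple real root z0 first, then factor out (1 - z/z0) and solve the remaining quadratic.
Testing z0 = -0.5: P(-0.5) = 1 + (1.14)(-0.5) + (-2.41)(-0.5)^2 + (-1.38)(-0.5)^3
  = 1 + (-0.57) + (-0.6025) + (0.1725) = 0.  So z_0 = -0.5 is a root, |z_0| = 0.5.
Divide out the factor (1 + 2 z) = (1 - z/z0) (since 1/z0 = -2):
  P(z) = (1 + 2 z)(1 + (-0.86) z + (-0.69) z^2)
  [check: z-coef -0.86 - (-2) = 1.14; z^2-coef -0.69 - (-2)(-0.86) = -2.41; z^3-coef -(-2)(-0.69) = -1.38.]
Remaining roots from the quadratic factor 1 + (-0.86) z + (-0.69) z^2:
  Set 1 + (-0.86) z + (-0.69) z^2 = 0, i.e. a z^2 + b z + c = 0 with a = -0.69, b = -0.86, c = 1.
  Discriminant D = b^2 - 4ac = (-0.86)^2 - 4*(-0.69)*1 = 0.7396 - (-2.76) = 3.4996.
  D >= 0, so the roots are real: z = (-b +/- sqrt(D)) / (2a) = (0.86 +/- 1.870722) / (-1.38).
    z_1 = (0.86 + 1.870722) / (-1.38) = -1.9788,   |z_1| = 1.9788.
    z_2 = (0.86 - 1.870722) / (-1.38) = 0.7324,   |z_2| = 0.7324.
Moduli of all roots: 0.5000, 1.9788, 0.7324.
All moduli strictly greater than 1? No.
Verdict: Not stationary.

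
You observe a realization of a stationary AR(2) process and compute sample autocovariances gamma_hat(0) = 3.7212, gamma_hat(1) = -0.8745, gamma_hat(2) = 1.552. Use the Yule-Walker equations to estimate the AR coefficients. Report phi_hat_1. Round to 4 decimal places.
\hat\phi_{1} = -0.1450

The Yule-Walker equations for an AR(p) process read, in matrix form,
  Gamma_p phi = r_p,   with   (Gamma_p)_{ij} = gamma(|i - j|),
                       (r_p)_i = gamma(i),   i,j = 1..p.
Substitute the sample gammas (Toeplitz matrix and right-hand side of size 2):
  Gamma_p = [[3.7212, -0.8745], [-0.8745, 3.7212]]
  r_p     = [-0.8745, 1.552]
Written out:
  3.7212 phi_1 - 0.8745 phi_2 = -0.8745
  -0.8745 phi_1 + 3.7212 phi_2 = 1.552
Solve by Cramer's rule:
  det = gamma(0)^2 - gamma(1)^2 = (3.7212)^2 - (-0.8745)^2 = 13.84732944 - 0.76475025 = 13.08257919
  phi_hat_1 = [gamma(1) gamma(0) - gamma(1) gamma(2)] / det = [(-0.8745)(3.7212) - (-0.8745)(1.552)] / 13.08257919 = -1.8969654 / 13.08257919 = -0.145
  phi_hat_2 = [gamma(0) gamma(2) - gamma(1)^2] / det = [(3.7212)(1.552) - (-0.8745)^2] / 13.08257919 = 5.01055215 / 13.08257919 = 0.383
So phi_hat = [-0.1450, 0.3830].
Therefore phi_hat_1 = -0.1450.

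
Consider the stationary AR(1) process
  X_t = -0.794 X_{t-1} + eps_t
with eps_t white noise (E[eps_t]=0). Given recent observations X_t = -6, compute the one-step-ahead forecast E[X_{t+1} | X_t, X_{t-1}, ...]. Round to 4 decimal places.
E[X_{t+1} \mid \mathcal F_t] = 4.7640

For an AR(p) model X_t = c + sum_i phi_i X_{t-i} + eps_t, the
one-step-ahead conditional mean is
  E[X_{t+1} | X_t, ...] = c + sum_i phi_i X_{t+1-i}.
Substitute known values:
  E[X_{t+1} | ...] = (-0.794) * (-6)
                   = 4.7640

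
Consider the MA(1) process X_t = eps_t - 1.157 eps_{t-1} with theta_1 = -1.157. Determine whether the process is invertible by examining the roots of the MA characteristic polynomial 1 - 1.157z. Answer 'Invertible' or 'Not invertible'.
\text{Not invertible}

The MA(q) characteristic polynomial is P(z) = 1 - 1.157z.
Invertibility requires all roots to lie outside the unit circle, i.e. |z| > 1 for every root.
This is linear in z: 1 + (-1.157) z = 0  =>  z = -1/(-1.157) = 0.864304,  |z| = 0.864304.
Moduli of all roots: 0.8643.
All moduli strictly greater than 1? No.
Verdict: Not invertible.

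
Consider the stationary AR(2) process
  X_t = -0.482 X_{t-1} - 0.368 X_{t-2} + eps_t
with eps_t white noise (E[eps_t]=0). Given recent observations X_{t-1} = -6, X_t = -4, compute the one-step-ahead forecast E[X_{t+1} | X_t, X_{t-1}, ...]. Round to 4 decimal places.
E[X_{t+1} \mid \mathcal F_t] = 4.1360

For an AR(p) model X_t = c + sum_i phi_i X_{t-i} + eps_t, the
one-step-ahead conditional mean is
  E[X_{t+1} | X_t, ...] = c + sum_i phi_i X_{t+1-i}.
Substitute known values:
  E[X_{t+1} | ...] = (-0.482) * (-4) + (-0.368) * (-6)
                   = 4.1360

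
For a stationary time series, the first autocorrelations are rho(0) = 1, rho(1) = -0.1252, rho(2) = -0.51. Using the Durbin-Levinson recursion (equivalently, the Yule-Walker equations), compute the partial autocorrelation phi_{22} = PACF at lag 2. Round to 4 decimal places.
\phi_{22} = -0.5340

The PACF at lag k is phi_{kk}, the last component of the solution
to the Yule-Walker system G_k phi = r_k where
  (G_k)_{ij} = rho(|i - j|), (r_k)_i = rho(i), i,j = 1..k.
Equivalently, Durbin-Levinson gives phi_{kk} iteratively:
  phi_{11} = rho(1)
  phi_{kk} = [rho(k) - sum_{j=1..k-1} phi_{k-1,j} rho(k-j)]
            / [1 - sum_{j=1..k-1} phi_{k-1,j} rho(j)],
  phi_{k,j} = phi_{k-1,j} - phi_{kk} phi_{k-1,k-j},  j = 1..k-1.
Step k = 1:
  phi_11 = rho(1) = -0.1252.
Step k = 2:
  phi_22 = [rho(2) - phi_11 rho(1)] / [1 - phi_11 rho(1)] = [-0.51 - (-0.1252)(-0.1252)] / [1 - (-0.1252)(-0.1252)]
         = -0.52567504 / 0.98432496 = -0.534.
Therefore phi_{22} = -0.5340.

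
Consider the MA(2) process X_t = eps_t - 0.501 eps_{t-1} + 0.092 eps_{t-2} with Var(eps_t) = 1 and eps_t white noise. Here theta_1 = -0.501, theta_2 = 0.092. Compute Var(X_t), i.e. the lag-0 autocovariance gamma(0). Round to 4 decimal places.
\gamma(0) = 1.2595

For an MA(q) process X_t = eps_t + sum_i theta_i eps_{t-i} with
Var(eps_t) = sigma^2, the variance is
  gamma(0) = sigma^2 * (1 + sum_i theta_i^2).
  sum_i theta_i^2 = (-0.501)^2 + (0.092)^2 = 0.251001 + 0.008464 = 0.259465.
  gamma(0) = 1 * (1 + 0.259465) = 1 * 1.259465 = 1.259465, which rounds to 1.2595.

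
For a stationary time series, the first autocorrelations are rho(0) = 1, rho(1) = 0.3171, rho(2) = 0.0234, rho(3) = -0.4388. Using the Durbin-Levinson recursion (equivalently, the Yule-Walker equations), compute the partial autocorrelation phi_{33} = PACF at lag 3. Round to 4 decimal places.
\phi_{33} = -0.4700

The PACF at lag k is phi_{kk}, the last component of the solution
to the Yule-Walker system G_k phi = r_k where
  (G_k)_{ij} = rho(|i - j|), (r_k)_i = rho(i), i,j = 1..k.
Equivalently, Durbin-Levinson gives phi_{kk} iteratively:
  phi_{11} = rho(1)
  phi_{kk} = [rho(k) - sum_{j=1..k-1} phi_{k-1,j} rho(k-j)]
            / [1 - sum_{j=1..k-1} phi_{k-1,j} rho(j)],
  phi_{k,j} = phi_{k-1,j} - phi_{kk} phi_{k-1,k-j},  j = 1..k-1.
Step k = 1:
  phi_11 = rho(1) = 0.3171.
Step k = 2:
  phi_22 = [rho(2) - phi_11 rho(1)] / [1 - phi_11 rho(1)] = [0.0234 - (0.3171)(0.3171)] / [1 - (0.3171)(0.3171)]
         = -0.07715241 / 0.89944759 = -0.085778.
  Update: phi_21 = phi_11 - phi_22 phi_11 = 0.3171 - (-0.085778)(0.3171) = 0.3443.
Step k = 3:
  phi_33 = [rho(3) - phi_21 rho(2) - phi_22 rho(1)] / [1 - phi_21 rho(1) - phi_22 rho(2)]
    numerator   = -0.4388 - (0.3443)(0.0234) - (-0.085778)(0.3171) = -0.41965656
    denominator = 1 - (0.3443)(0.3171) - (-0.085778)(0.0234) = 0.89282965
  phi_33 = -0.41965656 / 0.89282965 = -0.47.
Therefore phi_{33} = -0.4700.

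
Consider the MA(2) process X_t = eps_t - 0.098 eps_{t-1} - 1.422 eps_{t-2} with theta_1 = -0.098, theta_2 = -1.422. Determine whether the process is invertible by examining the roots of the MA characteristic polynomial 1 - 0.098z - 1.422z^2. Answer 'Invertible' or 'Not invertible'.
\text{Not invertible}

The MA(q) characteristic polynomial is P(z) = 1 - 0.098z - 1.422z^2.
Invertibility requires all roots to lie outside the unit circle, i.e. |z| > 1 for every root.
Set 1 + (-0.098) z + (-1.422) z^2 = 0, i.e. a z^2 + b z + c = 0 with a = -1.422, b = -0.098, c = 1.
Discriminant D = b^2 - 4ac = (-0.098)^2 - 4*(-1.422)*1 = 0.009604 - (-5.688) = 5.697604.
D >= 0, so the roots are real: z = (-b +/- sqrt(D)) / (2a) = (0.098 +/- 2.386965) / (-2.844).
  z_1 = (0.098 + 2.386965) / (-2.844) = -0.8738,   |z_1| = 0.8738.
  z_2 = (0.098 - 2.386965) / (-2.844) = 0.8048,   |z_2| = 0.8048.
Moduli of all roots: 0.8738, 0.8048.
All moduli strictly greater than 1? No.
Verdict: Not invertible.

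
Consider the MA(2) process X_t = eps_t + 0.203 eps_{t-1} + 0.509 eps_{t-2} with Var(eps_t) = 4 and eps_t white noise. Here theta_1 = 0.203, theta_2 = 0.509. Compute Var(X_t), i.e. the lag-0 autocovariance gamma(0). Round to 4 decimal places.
\gamma(0) = 5.2012

For an MA(q) process X_t = eps_t + sum_i theta_i eps_{t-i} with
Var(eps_t) = sigma^2, the variance is
  gamma(0) = sigma^2 * (1 + sum_i theta_i^2).
  sum_i theta_i^2 = (0.203)^2 + (0.509)^2 = 0.041209 + 0.259081 = 0.30029.
  gamma(0) = 4 * (1 + 0.30029) = 4 * 1.30029 = 5.20116, which rounds to 5.2012.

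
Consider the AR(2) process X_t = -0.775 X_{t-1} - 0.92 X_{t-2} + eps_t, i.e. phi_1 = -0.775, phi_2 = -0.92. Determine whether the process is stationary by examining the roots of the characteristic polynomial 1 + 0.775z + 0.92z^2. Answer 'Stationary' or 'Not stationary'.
\text{Stationary}

The AR(p) characteristic polynomial is P(z) = 1 + 0.775z + 0.92z^2.
Stationarity requires all roots to lie outside the unit circle, i.e. |z| > 1 for every root.
Set 1 + (0.775) z + (0.92) z^2 = 0, i.e. a z^2 + b z + c = 0 with a = 0.92, b = 0.775, c = 1.
Discriminant D = b^2 - 4ac = (0.775)^2 - 4*(0.92)*1 = 0.600625 - (3.68) = -3.079375.
D < 0, so the roots are the complex-conjugate pair z = (-b +/- i sqrt(-D)) / (2a) = -0.4212 +/- 0.9537i.
For a conjugate pair |z|^2 = z * conj(z) = (product of roots) = c/a = 1/(0.92) = 1.086957, so |z| = sqrt(1.086957) = 1.0426 for both roots.
Moduli of all roots: 1.0426, 1.0426.
All moduli strictly greater than 1? Yes.
Verdict: Stationary.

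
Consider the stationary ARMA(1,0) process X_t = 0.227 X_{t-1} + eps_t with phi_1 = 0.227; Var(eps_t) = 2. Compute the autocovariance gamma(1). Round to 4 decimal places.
\gamma(1) = 0.4787

Multiply the model equation by X_{t-k} and take expectations. With theta_0 = psi_0 = 1 and psi_j the MA(infinity) weights, this gives
  gamma(k) - sum_i phi_i gamma(k-i) = c_k,
  c_k = sigma^2 * sum_{j=k..q} theta_j psi_{j-k}   (c_k = 0 for k > q),
using gamma(-m) = gamma(m).
Pure AR (q = 0): c_0 = sigma^2 = 2, c_k = 0 for k >= 1.
Equations for k = 0 and k = 1 (AR order 1):
  gamma(0) = phi_1 gamma(1) + c_0
  gamma(1) = phi_1 gamma(0) + c_1
Substituting the second into the first: gamma(0) (1 - phi_1^2) = c_0 + phi_1 c_1, so
  gamma(0) = c_0 / (1 - phi_1^2) = 2 / (1 - (0.227)^2) = 2 / 0.948471 = 2.108657.
  gamma(1) = phi_1 gamma(0) = (0.227)(2.108657) = 0.478665.
Therefore gamma(1) = 0.4787 (to 4 decimal places).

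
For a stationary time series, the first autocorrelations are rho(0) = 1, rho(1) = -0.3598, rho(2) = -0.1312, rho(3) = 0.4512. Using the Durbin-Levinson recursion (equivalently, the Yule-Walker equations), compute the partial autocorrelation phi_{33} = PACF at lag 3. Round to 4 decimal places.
\phi_{33} = 0.3560

The PACF at lag k is phi_{kk}, the last component of the solution
to the Yule-Walker system G_k phi = r_k where
  (G_k)_{ij} = rho(|i - j|), (r_k)_i = rho(i), i,j = 1..k.
Equivalently, Durbin-Levinson gives phi_{kk} iteratively:
  phi_{11} = rho(1)
  phi_{kk} = [rho(k) - sum_{j=1..k-1} phi_{k-1,j} rho(k-j)]
            / [1 - sum_{j=1..k-1} phi_{k-1,j} rho(j)],
  phi_{k,j} = phi_{k-1,j} - phi_{kk} phi_{k-1,k-j},  j = 1..k-1.
Step k = 1:
  phi_11 = rho(1) = -0.3598.
Step k = 2:
  phi_22 = [rho(2) - phi_11 rho(1)] / [1 - phi_11 rho(1)] = [-0.1312 - (-0.3598)(-0.3598)] / [1 - (-0.3598)(-0.3598)]
         = -0.26065604 / 0.87054396 = -0.299417.
  Update: phi_21 = phi_11 - phi_22 phi_11 = -0.3598 - (-0.299417)(-0.3598) = -0.46753.
Step k = 3:
  phi_33 = [rho(3) - phi_21 rho(2) - phi_22 rho(1)] / [1 - phi_21 rho(1) - phi_22 rho(2)]
    numerator   = 0.4512 - (-0.46753)(-0.1312) - (-0.299417)(-0.3598) = 0.28212962
    denominator = 1 - (-0.46753)(-0.3598) - (-0.299417)(-0.1312) = 0.792499
  phi_33 = 0.28212962 / 0.792499 = 0.356.
Therefore phi_{33} = 0.3560.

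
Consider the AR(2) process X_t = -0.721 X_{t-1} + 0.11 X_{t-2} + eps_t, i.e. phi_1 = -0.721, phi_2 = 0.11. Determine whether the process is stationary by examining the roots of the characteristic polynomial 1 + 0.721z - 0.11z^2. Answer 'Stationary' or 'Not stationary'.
\text{Stationary}

The AR(p) characteristic polynomial is P(z) = 1 + 0.721z - 0.11z^2.
Stationarity requires all roots to lie outside the unit circle, i.e. |z| > 1 for every root.
Set 1 + (0.721) z + (-0.11) z^2 = 0, i.e. a z^2 + b z + c = 0 with a = -0.11, b = 0.721, c = 1.
Discriminant D = b^2 - 4ac = (0.721)^2 - 4*(-0.11)*1 = 0.519841 - (-0.44) = 0.959841.
D >= 0, so the roots are real: z = (-b +/- sqrt(D)) / (2a) = (-0.721 +/- 0.979715) / (-0.22).
  z_1 = (-0.721 + 0.979715) / (-0.22) = -1.176,   |z_1| = 1.176.
  z_2 = (-0.721 - 0.979715) / (-0.22) = 7.7305,   |z_2| = 7.7305.
Moduli of all roots: 1.1760, 7.7305.
All moduli strictly greater than 1? Yes.
Verdict: Stationary.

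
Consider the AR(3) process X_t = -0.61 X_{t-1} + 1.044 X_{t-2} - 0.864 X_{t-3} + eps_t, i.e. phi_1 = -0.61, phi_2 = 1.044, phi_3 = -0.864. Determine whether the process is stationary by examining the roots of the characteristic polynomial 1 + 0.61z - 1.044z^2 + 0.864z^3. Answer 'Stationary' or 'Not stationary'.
\text{Not stationary}

The AR(p) characteristic polynomial is P(z) = 1 + 0.61z - 1.044z^2 + 0.864z^3.
Stationarity requires all roots to lie outside the unit circle, i.e. |z| > 1 for every root.
Degree 3: look for a simple real root z0 first, then factor out (1 - z/z0) and solve the remaining quadratic.
Testing z0 = -0.625: P(-0.625) = 1 + (0.61)(-0.625) + (-1.044)(-0.625)^2 + (0.864)(-0.625)^3
  = 1 + (-0.38125) + (-0.407813) + (-0.210938) = 0.  So z_0 = -0.625 is a root, |z_0| = 0.625.
Divide out the factor (1 + 1.6 z) = (1 - z/z0) (since 1/z0 = -1.6):
  P(z) = (1 + 1.6 z)(1 + (-0.99) z + (0.54) z^2)
  [check: z-coef -0.99 - (-1.6) = 0.61; z^2-coef 0.54 - (-1.6)(-0.99) = -1.044; z^3-coef -(-1.6)(0.54) = 0.864.]
Remaining roots from the quadratic factor 1 + (-0.99) z + (0.54) z^2:
  Set 1 + (-0.99) z + (0.54) z^2 = 0, i.e. a z^2 + b z + c = 0 with a = 0.54, b = -0.99, c = 1.
  Discriminant D = b^2 - 4ac = (-0.99)^2 - 4*(0.54)*1 = 0.9801 - (2.16) = -1.1799.
  D < 0, so the roots are the complex-conjugate pair z = (-b +/- i sqrt(-D)) / (2a) = 0.9167 +/- 1.0058i.
  For a conjugate pair |z|^2 = z * conj(z) = (product of roots) = c/a = 1/(0.54) = 1.851852, so |z| = sqrt(1.851852) = 1.3608 for both roots.
Moduli of all roots: 0.6250, 1.3608, 1.3608.
All moduli strictly greater than 1? No.
Verdict: Not stationary.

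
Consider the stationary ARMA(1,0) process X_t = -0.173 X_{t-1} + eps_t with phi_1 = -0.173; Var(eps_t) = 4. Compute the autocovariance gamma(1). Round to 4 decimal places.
\gamma(1) = -0.7133

Multiply the model equation by X_{t-k} and take expectations. With theta_0 = psi_0 = 1 and psi_j the MA(infinity) weights, this gives
  gamma(k) - sum_i phi_i gamma(k-i) = c_k,
  c_k = sigma^2 * sum_{j=k..q} theta_j psi_{j-k}   (c_k = 0 for k > q),
using gamma(-m) = gamma(m).
Pure AR (q = 0): c_0 = sigma^2 = 4, c_k = 0 for k >= 1.
Equations for k = 0 and k = 1 (AR order 1):
  gamma(0) = phi_1 gamma(1) + c_0
  gamma(1) = phi_1 gamma(0) + c_1
Substituting the second into the first: gamma(0) (1 - phi_1^2) = c_0 + phi_1 c_1, so
  gamma(0) = c_0 / (1 - phi_1^2) = 4 / (1 - (-0.173)^2) = 4 / 0.970071 = 4.12341.
  gamma(1) = phi_1 gamma(0) = (-0.173)(4.12341) = -0.71335.
Therefore gamma(1) = -0.7133 (to 4 decimal places).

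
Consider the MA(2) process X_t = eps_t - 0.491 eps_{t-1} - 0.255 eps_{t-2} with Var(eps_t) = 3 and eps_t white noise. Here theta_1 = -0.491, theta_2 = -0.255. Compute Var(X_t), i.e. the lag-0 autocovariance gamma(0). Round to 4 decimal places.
\gamma(0) = 3.9183

For an MA(q) process X_t = eps_t + sum_i theta_i eps_{t-i} with
Var(eps_t) = sigma^2, the variance is
  gamma(0) = sigma^2 * (1 + sum_i theta_i^2).
  sum_i theta_i^2 = (-0.491)^2 + (-0.255)^2 = 0.241081 + 0.065025 = 0.306106.
  gamma(0) = 3 * (1 + 0.306106) = 3 * 1.306106 = 3.918318, which rounds to 3.9183.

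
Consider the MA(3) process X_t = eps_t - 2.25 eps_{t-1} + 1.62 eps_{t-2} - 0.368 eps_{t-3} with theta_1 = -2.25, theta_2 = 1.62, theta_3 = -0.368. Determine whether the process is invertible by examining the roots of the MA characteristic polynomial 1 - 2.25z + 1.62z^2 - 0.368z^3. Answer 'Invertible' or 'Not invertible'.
\text{Invertible}

The MA(q) characteristic polynomial is P(z) = 1 - 2.25z + 1.62z^2 - 0.368z^3.
Invertibility requires all roots to lie outside the unit circle, i.e. |z| > 1 for every root.
Degree 3: look for a simple real root z0 first, then factor out (1 - z/z0) and solve the remaining quadratic.
Testing z0 = 1.25: P(1.25) = 1 + (-2.25)(1.25) + (1.62)(1.25)^2 + (-0.368)(1.25)^3
  = 1 + (-2.8125) + (2.53125) + (-0.71875) = 0.  So z_0 = 1.25 is a root, |z_0| = 1.25.
Divide out the factor (1 - 0.8 z) = (1 - z/z0) (since 1/z0 = 0.8):
  P(z) = (1 - 0.8 z)(1 + (-1.45) z + (0.46) z^2)
  [check: z-coef -1.45 - (0.8) = -2.25; z^2-coef 0.46 - (0.8)(-1.45) = 1.62; z^3-coef -(0.8)(0.46) = -0.368.]
Remaining roots from the quadratic factor 1 + (-1.45) z + (0.46) z^2:
  Set 1 + (-1.45) z + (0.46) z^2 = 0, i.e. a z^2 + b z + c = 0 with a = 0.46, b = -1.45, c = 1.
  Discriminant D = b^2 - 4ac = (-1.45)^2 - 4*(0.46)*1 = 2.1025 - (1.84) = 0.2625.
  D >= 0, so the roots are real: z = (-b +/- sqrt(D)) / (2a) = (1.45 +/- 0.512348) / (0.92).
    z_1 = (1.45 + 0.512348) / (0.92) = 2.133,   |z_1| = 2.133.
    z_2 = (1.45 - 0.512348) / (0.92) = 1.0192,   |z_2| = 1.0192.
Moduli of all roots: 1.2500, 2.1330, 1.0192.
All moduli strictly greater than 1? Yes.
Verdict: Invertible.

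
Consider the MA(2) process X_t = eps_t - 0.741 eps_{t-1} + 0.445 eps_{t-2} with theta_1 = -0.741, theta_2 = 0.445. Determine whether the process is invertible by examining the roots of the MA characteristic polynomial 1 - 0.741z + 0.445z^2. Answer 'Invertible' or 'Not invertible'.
\text{Invertible}

The MA(q) characteristic polynomial is P(z) = 1 - 0.741z + 0.445z^2.
Invertibility requires all roots to lie outside the unit circle, i.e. |z| > 1 for every root.
Set 1 + (-0.741) z + (0.445) z^2 = 0, i.e. a z^2 + b z + c = 0 with a = 0.445, b = -0.741, c = 1.
Discriminant D = b^2 - 4ac = (-0.741)^2 - 4*(0.445)*1 = 0.549081 - (1.78) = -1.230919.
D < 0, so the roots are the complex-conjugate pair z = (-b +/- i sqrt(-D)) / (2a) = 0.8326 +/- 1.2466i.
For a conjugate pair |z|^2 = z * conj(z) = (product of roots) = c/a = 1/(0.445) = 2.247191, so |z| = sqrt(2.247191) = 1.4991 for both roots.
Moduli of all roots: 1.4991, 1.4991.
All moduli strictly greater than 1? Yes.
Verdict: Invertible.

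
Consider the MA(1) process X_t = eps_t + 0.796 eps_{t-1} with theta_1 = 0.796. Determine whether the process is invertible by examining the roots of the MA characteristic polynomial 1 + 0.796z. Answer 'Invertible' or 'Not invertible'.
\text{Invertible}

The MA(q) characteristic polynomial is P(z) = 1 + 0.796z.
Invertibility requires all roots to lie outside the unit circle, i.e. |z| > 1 for every root.
This is linear in z: 1 + (0.796) z = 0  =>  z = -1/(0.796) = -1.256281,  |z| = 1.256281.
Moduli of all roots: 1.2563.
All moduli strictly greater than 1? Yes.
Verdict: Invertible.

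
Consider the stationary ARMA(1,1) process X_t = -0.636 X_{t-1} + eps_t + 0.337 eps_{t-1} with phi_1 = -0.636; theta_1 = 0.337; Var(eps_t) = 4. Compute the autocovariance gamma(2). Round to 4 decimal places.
\gamma(2) = 1.0036

Multiply the model equation by X_{t-k} and take expectations. With theta_0 = psi_0 = 1 and psi_j the MA(infinity) weights, this gives
  gamma(k) - sum_i phi_i gamma(k-i) = c_k,
  c_k = sigma^2 * sum_{j=k..q} theta_j psi_{j-k}   (c_k = 0 for k > q),
using gamma(-m) = gamma(m).
psi-weights needed (psi_j = theta_j + sum_i phi_i psi_{j-i}):
  psi_1 = theta_1 + phi_1 = 0.337 + (-0.636) = -0.299
Right-hand sides:
  c_0 = sigma^2 (1 + theta_1 psi_1) = 4 * (1 + (0.337)(-0.299)) = 4 * 0.899237 = 3.596948
  c_1 = sigma^2 theta_1 = 4 * (0.337) = 1.348
  c_2 = 0
Equations for k = 0 and k = 1 (AR order 1):
  gamma(0) = phi_1 gamma(1) + c_0
  gamma(1) = phi_1 gamma(0) + c_1
Substituting the second into the first: gamma(0) (1 - phi_1^2) = c_0 + phi_1 c_1, so
  gamma(0) = (c_0 + phi_1 c_1) / (1 - phi_1^2) = (3.596948 + (-0.636)(1.348)) / (1 - (-0.636)^2) = 2.73962 / 0.595504 = 4.600506.
  gamma(1) = phi_1 gamma(0) + c_1 = (-0.636)(4.600506) + (1.348) = -1.577922.
For k = 2 (> q): gamma(2) = phi_1 gamma(1) = (-0.636)(-1.577922) = 1.003558.
Therefore gamma(2) = 1.0036 (to 4 decimal places).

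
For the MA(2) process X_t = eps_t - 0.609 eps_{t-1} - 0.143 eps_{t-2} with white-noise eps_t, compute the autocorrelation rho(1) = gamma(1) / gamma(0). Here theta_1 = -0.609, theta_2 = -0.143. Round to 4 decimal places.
\rho(1) = -0.3751

For an MA(q) process with theta_0 = 1, the autocovariance is
  gamma(k) = sigma^2 * sum_{i=0..q-k} theta_i * theta_{i+k},
and rho(k) = gamma(k) / gamma(0). Sigma^2 cancels.
  numerator   = (1)*(-0.609) + (-0.609)*(-0.143) = -0.521913.
  denominator = (1)^2 + (-0.609)^2 + (-0.143)^2 = 1.39133.
  rho(1) = -0.521913 / 1.39133 = -0.3751.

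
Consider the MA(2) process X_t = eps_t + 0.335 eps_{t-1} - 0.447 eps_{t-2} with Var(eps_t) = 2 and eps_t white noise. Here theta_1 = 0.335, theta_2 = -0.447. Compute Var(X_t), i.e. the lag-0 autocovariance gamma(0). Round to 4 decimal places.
\gamma(0) = 2.6241

For an MA(q) process X_t = eps_t + sum_i theta_i eps_{t-i} with
Var(eps_t) = sigma^2, the variance is
  gamma(0) = sigma^2 * (1 + sum_i theta_i^2).
  sum_i theta_i^2 = (0.335)^2 + (-0.447)^2 = 0.112225 + 0.199809 = 0.312034.
  gamma(0) = 2 * (1 + 0.312034) = 2 * 1.312034 = 2.624068, which rounds to 2.6241.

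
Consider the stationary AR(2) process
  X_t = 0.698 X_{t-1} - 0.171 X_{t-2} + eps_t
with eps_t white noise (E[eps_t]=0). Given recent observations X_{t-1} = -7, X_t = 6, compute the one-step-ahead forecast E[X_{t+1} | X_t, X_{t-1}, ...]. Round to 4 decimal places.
E[X_{t+1} \mid \mathcal F_t] = 5.3850

For an AR(p) model X_t = c + sum_i phi_i X_{t-i} + eps_t, the
one-step-ahead conditional mean is
  E[X_{t+1} | X_t, ...] = c + sum_i phi_i X_{t+1-i}.
Substitute known values:
  E[X_{t+1} | ...] = (0.698) * (6) + (-0.171) * (-7)
                   = 5.3850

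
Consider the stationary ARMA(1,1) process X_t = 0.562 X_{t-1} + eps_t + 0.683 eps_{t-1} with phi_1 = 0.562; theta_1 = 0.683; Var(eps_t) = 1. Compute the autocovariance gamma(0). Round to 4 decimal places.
\gamma(0) = 3.2656

Multiply the model equation by X_{t-k} and take expectations. With theta_0 = psi_0 = 1 and psi_j the MA(infinity) weights, this gives
  gamma(k) - sum_i phi_i gamma(k-i) = c_k,
  c_k = sigma^2 * sum_{j=k..q} theta_j psi_{j-k}   (c_k = 0 for k > q),
using gamma(-m) = gamma(m).
psi-weights needed (psi_j = theta_j + sum_i phi_i psi_{j-i}):
  psi_1 = theta_1 + phi_1 = 0.683 + (0.562) = 1.245
Right-hand sides:
  c_0 = sigma^2 (1 + theta_1 psi_1) = 1 * (1 + (0.683)(1.245)) = 1 * 1.850335 = 1.850335
  c_1 = sigma^2 theta_1 = 1 * (0.683) = 0.683
  c_2 = 0
Equations for k = 0 and k = 1 (AR order 1):
  gamma(0) = phi_1 gamma(1) + c_0
  gamma(1) = phi_1 gamma(0) + c_1
Substituting the second into the first: gamma(0) (1 - phi_1^2) = c_0 + phi_1 c_1, so
  gamma(0) = (c_0 + phi_1 c_1) / (1 - phi_1^2) = (1.850335 + (0.562)(0.683)) / (1 - (0.562)^2) = 2.234181 / 0.684156 = 3.265602.
Therefore gamma(0) = 3.2656 (to 4 decimal places).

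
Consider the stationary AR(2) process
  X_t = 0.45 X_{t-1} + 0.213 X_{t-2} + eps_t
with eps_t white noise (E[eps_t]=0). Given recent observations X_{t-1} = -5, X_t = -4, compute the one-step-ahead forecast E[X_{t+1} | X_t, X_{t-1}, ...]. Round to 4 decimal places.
E[X_{t+1} \mid \mathcal F_t] = -2.8650

For an AR(p) model X_t = c + sum_i phi_i X_{t-i} + eps_t, the
one-step-ahead conditional mean is
  E[X_{t+1} | X_t, ...] = c + sum_i phi_i X_{t+1-i}.
Substitute known values:
  E[X_{t+1} | ...] = (0.45) * (-4) + (0.213) * (-5)
                   = -2.8650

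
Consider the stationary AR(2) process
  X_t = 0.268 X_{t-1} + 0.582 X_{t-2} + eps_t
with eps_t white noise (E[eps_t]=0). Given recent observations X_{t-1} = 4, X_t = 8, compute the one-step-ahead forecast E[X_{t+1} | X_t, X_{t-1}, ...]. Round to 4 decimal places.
E[X_{t+1} \mid \mathcal F_t] = 4.4720

For an AR(p) model X_t = c + sum_i phi_i X_{t-i} + eps_t, the
one-step-ahead conditional mean is
  E[X_{t+1} | X_t, ...] = c + sum_i phi_i X_{t+1-i}.
Substitute known values:
  E[X_{t+1} | ...] = (0.268) * (8) + (0.582) * (4)
                   = 4.4720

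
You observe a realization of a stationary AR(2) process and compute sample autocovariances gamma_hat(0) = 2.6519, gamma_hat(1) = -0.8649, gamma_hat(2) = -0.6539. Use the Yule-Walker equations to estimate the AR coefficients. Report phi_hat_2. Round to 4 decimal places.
\hat\phi_{2} = -0.3950

The Yule-Walker equations for an AR(p) process read, in matrix form,
  Gamma_p phi = r_p,   with   (Gamma_p)_{ij} = gamma(|i - j|),
                       (r_p)_i = gamma(i),   i,j = 1..p.
Substitute the sample gammas (Toeplitz matrix and right-hand side of size 2):
  Gamma_p = [[2.6519, -0.8649], [-0.8649, 2.6519]]
  r_p     = [-0.8649, -0.6539]
Written out:
  2.6519 phi_1 - 0.8649 phi_2 = -0.8649
  -0.8649 phi_1 + 2.6519 phi_2 = -0.6539
Solve by Cramer's rule:
  det = gamma(0)^2 - gamma(1)^2 = (2.6519)^2 - (-0.8649)^2 = 7.03257361 - 0.74805201 = 6.2845216
  phi_hat_1 = [gamma(1) gamma(0) - gamma(1) gamma(2)] / det = [(-0.8649)(2.6519) - (-0.8649)(-0.6539)] / 6.2845216 = -2.85918642 / 6.2845216 = -0.455
  phi_hat_2 = [gamma(0) gamma(2) - gamma(1)^2] / det = [(2.6519)(-0.6539) - (-0.8649)^2] / 6.2845216 = -2.48212942 / 6.2845216 = -0.395
So phi_hat = [-0.4550, -0.3950].
Therefore phi_hat_2 = -0.3950.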